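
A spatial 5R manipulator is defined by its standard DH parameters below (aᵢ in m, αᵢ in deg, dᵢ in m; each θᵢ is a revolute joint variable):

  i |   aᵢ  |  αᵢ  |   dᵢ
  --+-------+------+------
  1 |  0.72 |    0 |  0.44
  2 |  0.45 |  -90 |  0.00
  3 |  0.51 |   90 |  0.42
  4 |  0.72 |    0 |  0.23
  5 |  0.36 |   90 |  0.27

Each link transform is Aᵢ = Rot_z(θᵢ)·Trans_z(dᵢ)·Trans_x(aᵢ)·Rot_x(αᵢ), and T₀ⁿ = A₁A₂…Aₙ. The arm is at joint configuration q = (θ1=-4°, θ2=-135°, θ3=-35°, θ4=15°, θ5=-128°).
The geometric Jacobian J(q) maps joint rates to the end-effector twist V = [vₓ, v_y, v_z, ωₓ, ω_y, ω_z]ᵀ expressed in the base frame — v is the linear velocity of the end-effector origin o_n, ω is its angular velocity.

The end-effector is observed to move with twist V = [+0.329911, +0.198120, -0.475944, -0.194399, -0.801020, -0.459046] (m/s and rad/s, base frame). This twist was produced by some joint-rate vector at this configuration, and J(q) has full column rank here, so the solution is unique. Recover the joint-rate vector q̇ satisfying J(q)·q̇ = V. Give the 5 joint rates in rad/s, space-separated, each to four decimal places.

0.8780 -0.3770 0.4770 -0.2440 -0.9280

o_n = [0.1172, -0.9371, 1.4603]
J₁: ẑ×o_n = [0.9371, 0.1172, -0.0000], ω = ẑ
J2: z=[0.0000, 0.0000, 1.0000] o=[0.7182, -0.0502, 0.4400] → [0.8868, -0.6011, 0.0000, 0.0000, 0.0000, 1.0000]
J3: z=[0.6561, -0.7547, 0.0000] o=[0.3786, -0.3455, 0.4400] → [-0.7700, -0.6694, -0.5854, 0.6561, -0.7547, 0.0000]
J4: z=[0.4329, 0.3763, 0.8192] o=[0.3389, -0.9365, 0.7325] → [0.2743, -0.4967, 0.0832, 0.4329, 0.3763, 0.8192]
J5: z=[0.4329, 0.3763, 0.8192] o=[0.1307, -1.3644, 1.3198] → [-0.2972, -0.0719, 0.1901, 0.4329, 0.3763, 0.8192]
q̇ = J⁺·V = [0.8780, -0.3770, 0.4770, -0.2440, -0.9280]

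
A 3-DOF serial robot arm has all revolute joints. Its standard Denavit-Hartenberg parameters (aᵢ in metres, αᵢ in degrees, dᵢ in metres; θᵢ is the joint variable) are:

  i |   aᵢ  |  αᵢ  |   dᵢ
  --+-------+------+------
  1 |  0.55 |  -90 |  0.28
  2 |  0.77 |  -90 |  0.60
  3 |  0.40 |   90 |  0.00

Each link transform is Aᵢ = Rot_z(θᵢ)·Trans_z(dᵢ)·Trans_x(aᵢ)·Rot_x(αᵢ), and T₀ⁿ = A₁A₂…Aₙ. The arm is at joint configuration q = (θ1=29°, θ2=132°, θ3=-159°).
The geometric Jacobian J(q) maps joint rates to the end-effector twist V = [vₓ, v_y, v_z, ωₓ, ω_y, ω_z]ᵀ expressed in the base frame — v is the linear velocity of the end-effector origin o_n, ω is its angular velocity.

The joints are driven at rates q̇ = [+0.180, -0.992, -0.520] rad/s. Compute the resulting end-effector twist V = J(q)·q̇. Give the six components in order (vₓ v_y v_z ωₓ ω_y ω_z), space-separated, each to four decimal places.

0.2516 -0.0240 -0.2078 0.8189 -0.6803 -0.1679

o_n = [-0.1114, 0.7881, -0.0147]
J₁: ẑ×o_n = [-0.7881, -0.1114, 0.0000], ω = ẑ
J2: z=[-0.4848, 0.8746, 0.0000] o=[0.4810, 0.2666, 0.2800] → [-0.2578, -0.1429, 0.2654, -0.4848, 0.8746, 0.0000]
J3: z=[-0.6500, -0.3603, 0.6691] o=[-0.2605, 0.5416, -0.2922] → [-0.2649, 0.2801, -0.1065, -0.6500, -0.3603, 0.6691]
V = J·q̇ = [0.2516, -0.0240, -0.2078, 0.8189, -0.6803, -0.1679]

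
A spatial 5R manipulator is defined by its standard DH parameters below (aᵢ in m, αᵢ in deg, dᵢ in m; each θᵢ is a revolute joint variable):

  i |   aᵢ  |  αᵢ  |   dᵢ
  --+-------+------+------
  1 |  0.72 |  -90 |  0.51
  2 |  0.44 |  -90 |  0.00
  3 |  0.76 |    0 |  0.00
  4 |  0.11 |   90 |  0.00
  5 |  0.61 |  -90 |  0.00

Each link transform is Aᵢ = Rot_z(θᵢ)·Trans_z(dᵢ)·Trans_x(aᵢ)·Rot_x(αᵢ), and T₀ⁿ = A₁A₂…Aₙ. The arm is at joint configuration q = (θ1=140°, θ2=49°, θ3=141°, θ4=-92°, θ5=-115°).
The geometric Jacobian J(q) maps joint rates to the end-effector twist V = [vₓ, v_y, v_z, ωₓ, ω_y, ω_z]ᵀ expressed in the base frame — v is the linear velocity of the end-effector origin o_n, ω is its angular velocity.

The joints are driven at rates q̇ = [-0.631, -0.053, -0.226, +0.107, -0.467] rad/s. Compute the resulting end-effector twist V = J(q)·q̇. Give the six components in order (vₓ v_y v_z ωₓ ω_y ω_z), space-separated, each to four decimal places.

o_n = [-0.5110, 0.9075, 1.0596]
J₁: ẑ×o_n = [-0.9075, -0.5110, 0.0000], ω = ẑ
J2: z=[-0.6428, -0.7660, 0.0000] o=[-0.5516, 0.4628, 0.5100] → [-0.4210, 0.3533, -0.2548, -0.6428, -0.7660, 0.0000]
J3: z=[0.5781, -0.4851, -0.6561] o=[-0.7727, 0.6484, 0.1779] → [-0.2577, -0.6814, 0.2768, 0.5781, -0.4851, -0.6561]
J4: z=[0.5781, -0.4851, -0.6561] o=[-0.1684, 0.7657, 0.6237] → [-0.1184, -0.0272, -0.0842, 0.5781, -0.4851, -0.6561]
J5: z=[-0.8010, -0.1843, -0.5696] o=[-0.1513, 0.8597, 0.5692] → [-0.0631, 0.5976, -0.1046, -0.8010, -0.1843, -0.5696]
V = J·q̇ = [0.6700, 0.1757, -0.0092, 0.3393, 0.1844, -0.2869]

0.6700 0.1757 -0.0092 0.3393 0.1844 -0.2869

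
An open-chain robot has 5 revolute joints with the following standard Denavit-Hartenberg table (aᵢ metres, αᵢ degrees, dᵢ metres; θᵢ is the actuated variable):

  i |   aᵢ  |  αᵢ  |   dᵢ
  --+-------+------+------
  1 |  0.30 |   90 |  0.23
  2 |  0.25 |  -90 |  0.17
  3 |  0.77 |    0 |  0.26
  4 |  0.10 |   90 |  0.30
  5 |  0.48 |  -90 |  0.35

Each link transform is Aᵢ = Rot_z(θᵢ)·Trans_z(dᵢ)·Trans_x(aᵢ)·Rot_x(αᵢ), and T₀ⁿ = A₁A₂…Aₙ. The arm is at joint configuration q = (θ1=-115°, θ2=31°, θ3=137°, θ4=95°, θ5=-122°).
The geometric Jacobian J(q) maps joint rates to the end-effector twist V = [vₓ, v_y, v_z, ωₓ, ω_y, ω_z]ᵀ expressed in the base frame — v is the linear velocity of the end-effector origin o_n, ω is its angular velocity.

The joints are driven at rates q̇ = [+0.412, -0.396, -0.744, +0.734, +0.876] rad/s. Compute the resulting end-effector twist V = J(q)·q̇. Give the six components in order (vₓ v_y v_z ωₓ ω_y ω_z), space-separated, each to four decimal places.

0.0807 0.0393 0.0977 1.0956 0.1363 0.0479

o_n = [0.7128, -0.1094, 0.1067]
J₁: ẑ×o_n = [0.1094, 0.7128, -0.0000], ω = ẑ
J2: z=[-0.9063, 0.4226, 0.0000] o=[-0.1268, -0.2719, 0.2300] → [-0.0521, -0.1117, -0.5021, -0.9063, 0.4226, 0.0000]
J3: z=[0.2177, 0.4668, 0.8572] o=[-0.3714, -0.3943, 0.3588] → [-0.3619, 0.9842, -0.4441, 0.2177, 0.4668, 0.8572]
J4: z=[0.2177, 0.4668, 0.8572] o=[0.3651, -0.0573, 0.2916] → [-0.0417, 0.3383, -0.1736, 0.2177, 0.4668, 0.8572]
J5: z=[0.8434, 0.3520, -0.4059] o=[0.3813, 0.1638, 0.5170] → [-0.2553, 0.2115, -0.3471, 0.8434, 0.3520, -0.4059]
V = J·q̇ = [0.0807, 0.0393, 0.0977, 1.0956, 0.1363, 0.0479]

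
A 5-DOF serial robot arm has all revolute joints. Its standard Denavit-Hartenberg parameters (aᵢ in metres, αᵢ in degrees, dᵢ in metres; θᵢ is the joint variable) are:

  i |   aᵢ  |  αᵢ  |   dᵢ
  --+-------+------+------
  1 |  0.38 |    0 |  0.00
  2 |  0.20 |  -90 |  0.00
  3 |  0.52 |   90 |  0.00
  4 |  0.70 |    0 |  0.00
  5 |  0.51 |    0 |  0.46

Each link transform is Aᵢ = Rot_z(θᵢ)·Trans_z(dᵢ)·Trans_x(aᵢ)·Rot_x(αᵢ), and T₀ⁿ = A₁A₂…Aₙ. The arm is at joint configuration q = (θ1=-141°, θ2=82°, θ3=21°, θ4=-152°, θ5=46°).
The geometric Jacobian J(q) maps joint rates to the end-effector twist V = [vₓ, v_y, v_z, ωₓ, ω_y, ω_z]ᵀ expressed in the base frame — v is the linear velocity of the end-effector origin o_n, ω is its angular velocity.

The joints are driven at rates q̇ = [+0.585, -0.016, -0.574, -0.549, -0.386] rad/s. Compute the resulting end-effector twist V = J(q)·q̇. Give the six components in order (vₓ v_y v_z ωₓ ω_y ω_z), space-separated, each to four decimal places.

0.3933 0.4765 0.1957 -0.6646 -0.0084 -0.3039

o_n = [-0.9241, -0.7827, 0.5150]
J₁: ẑ×o_n = [0.7827, -0.9241, 0.0000], ω = ẑ
J2: z=[0.0000, 0.0000, 1.0000] o=[-0.2953, -0.2391, 0.0000] → [0.5435, -0.6287, 0.0000, 0.0000, 0.0000, 1.0000]
J3: z=[0.8572, 0.5150, 0.0000] o=[-0.1923, -0.4106, 0.0000] → [0.2652, -0.4414, 0.0579, 0.8572, 0.5150, 0.0000]
J4: z=[0.1846, -0.3072, 0.9336] o=[0.0577, -0.8267, -0.1864] → [-0.2565, -1.0460, -0.2935, 0.1846, -0.3072, 0.9336]
J5: z=[0.1846, -0.3072, 0.9336] o=[-0.5212, -0.5014, 0.0351] → [0.1152, -0.4647, -0.1757, 0.1846, -0.3072, 0.9336]
V = J·q̇ = [0.3933, 0.4765, 0.1957, -0.6646, -0.0084, -0.3039]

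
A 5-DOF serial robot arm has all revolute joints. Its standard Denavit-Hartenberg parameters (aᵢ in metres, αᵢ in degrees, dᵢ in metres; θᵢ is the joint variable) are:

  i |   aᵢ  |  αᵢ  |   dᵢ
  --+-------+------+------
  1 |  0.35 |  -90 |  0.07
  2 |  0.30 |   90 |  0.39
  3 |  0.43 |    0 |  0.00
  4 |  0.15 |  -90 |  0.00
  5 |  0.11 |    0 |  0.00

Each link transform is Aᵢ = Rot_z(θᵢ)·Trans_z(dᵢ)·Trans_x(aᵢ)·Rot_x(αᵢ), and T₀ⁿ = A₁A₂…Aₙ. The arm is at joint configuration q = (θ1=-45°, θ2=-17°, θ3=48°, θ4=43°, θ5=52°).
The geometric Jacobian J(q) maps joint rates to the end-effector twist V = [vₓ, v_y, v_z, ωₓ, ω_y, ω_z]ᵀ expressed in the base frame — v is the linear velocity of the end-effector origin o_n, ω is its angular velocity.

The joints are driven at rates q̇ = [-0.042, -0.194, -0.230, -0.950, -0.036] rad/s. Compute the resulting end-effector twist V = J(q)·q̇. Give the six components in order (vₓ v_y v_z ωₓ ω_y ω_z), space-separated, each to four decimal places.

0.1692 -0.3075 0.2122 0.1316 -0.4050 -1.1599

o_n = [1.3159, -0.0046, 0.1578]
J₁: ẑ×o_n = [0.0046, 1.3159, -0.0000], ω = ẑ
J2: z=[0.7071, 0.7071, 0.0000] o=[0.2475, -0.2475, 0.0700] → [0.0621, -0.0621, -0.5838, 0.7071, 0.7071, 0.0000]
J3: z=[-0.2067, 0.2067, 0.9563] o=[0.7261, -0.1746, 0.1577] → [-0.1625, 0.5641, -0.1571, -0.2067, 0.2067, 0.9563]
J4: z=[-0.2067, 0.2067, 0.9563] o=[1.1466, -0.1432, 0.2418] → [-0.1499, 0.1445, -0.0636, -0.2067, 0.2067, 0.9563]
J5: z=[-0.6884, 0.6638, -0.2923] o=[1.2509, -0.0354, 0.2411] → [-0.0463, -0.0763, -0.0643, -0.6884, 0.6638, -0.2923]
V = J·q̇ = [0.1692, -0.3075, 0.2122, 0.1316, -0.4050, -1.1599]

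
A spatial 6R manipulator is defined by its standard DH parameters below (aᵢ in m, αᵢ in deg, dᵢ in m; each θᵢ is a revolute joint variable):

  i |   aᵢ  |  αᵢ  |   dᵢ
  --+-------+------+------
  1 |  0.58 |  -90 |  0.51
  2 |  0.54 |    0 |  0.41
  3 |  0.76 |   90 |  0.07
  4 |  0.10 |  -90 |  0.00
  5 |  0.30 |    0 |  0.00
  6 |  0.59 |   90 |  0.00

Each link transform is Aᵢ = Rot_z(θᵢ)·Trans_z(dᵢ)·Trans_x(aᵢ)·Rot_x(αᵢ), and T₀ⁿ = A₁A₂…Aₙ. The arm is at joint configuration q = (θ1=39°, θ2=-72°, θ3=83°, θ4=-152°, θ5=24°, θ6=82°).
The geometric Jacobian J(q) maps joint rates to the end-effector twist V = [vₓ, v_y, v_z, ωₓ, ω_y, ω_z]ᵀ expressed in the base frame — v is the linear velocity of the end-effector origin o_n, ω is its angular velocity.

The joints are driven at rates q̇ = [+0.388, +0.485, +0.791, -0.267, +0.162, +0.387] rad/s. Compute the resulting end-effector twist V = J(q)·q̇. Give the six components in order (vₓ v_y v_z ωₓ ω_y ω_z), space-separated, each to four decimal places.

o_n = [0.6760, 1.0373, 0.2377]
J₁: ẑ×o_n = [-1.0373, 0.6760, 0.0000], ω = ẑ
J2: z=[-0.6293, 0.7771, 0.0000] o=[0.4507, 0.3650, 0.5100] → [-0.2116, -0.1714, -0.5981, -0.6293, 0.7771, 0.0000]
J3: z=[-0.6293, 0.7771, 0.0000] o=[0.3224, 0.7886, 1.0236] → [-0.6108, -0.4946, -0.4313, -0.6293, 0.7771, 0.0000]
J4: z=[0.1483, 0.1201, 0.9816] o=[0.8581, 1.3125, 0.8786] → [0.1932, -0.0838, -0.0189, 0.1483, 0.1201, 0.9816]
J5: z=[0.9138, -0.3962, -0.0896] o=[0.8203, 1.2215, 0.8954] → [0.2441, 0.6140, -0.2255, 0.9138, -0.3962, -0.0896]
J6: z=[0.9138, -0.3962, -0.0896] o=[0.6986, 0.9574, 0.8218] → [0.2386, 0.5358, 0.0641, 0.9138, -0.3962, -0.0896]
V = J·q̇ = [-0.9080, 0.1171, -0.6379, -0.3409, 0.7421, 0.0767]

-0.9080 0.1171 -0.6379 -0.3409 0.7421 0.0767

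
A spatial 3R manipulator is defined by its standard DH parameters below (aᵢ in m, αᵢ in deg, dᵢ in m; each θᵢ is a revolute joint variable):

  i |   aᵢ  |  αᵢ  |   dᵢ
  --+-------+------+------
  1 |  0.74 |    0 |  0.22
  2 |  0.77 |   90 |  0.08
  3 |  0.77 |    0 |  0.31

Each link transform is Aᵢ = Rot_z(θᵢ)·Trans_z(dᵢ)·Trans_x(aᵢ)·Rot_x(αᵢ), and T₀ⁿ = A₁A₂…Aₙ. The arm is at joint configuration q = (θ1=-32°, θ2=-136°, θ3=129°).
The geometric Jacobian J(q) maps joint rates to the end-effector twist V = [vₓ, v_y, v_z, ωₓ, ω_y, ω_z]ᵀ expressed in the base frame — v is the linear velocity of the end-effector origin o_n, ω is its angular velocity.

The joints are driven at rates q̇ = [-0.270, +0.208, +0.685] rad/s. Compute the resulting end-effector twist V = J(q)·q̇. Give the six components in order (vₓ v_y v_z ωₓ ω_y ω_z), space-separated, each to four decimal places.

0.3102 -0.0629 -0.3319 -0.1424 0.6700 -0.0620

o_n = [0.2839, -0.1483, 0.8984]
J₁: ẑ×o_n = [0.1483, 0.2839, -0.0000], ω = ẑ
J2: z=[0.0000, 0.0000, 1.0000] o=[0.6276, -0.3921, 0.2200] → [-0.2439, -0.3436, 0.0000, 0.0000, 0.0000, 1.0000]
J3: z=[-0.2079, 0.9781, 0.0000] o=[-0.1256, -0.5522, 0.3000] → [0.5853, 0.1244, -0.4846, -0.2079, 0.9781, 0.0000]
V = J·q̇ = [0.3102, -0.0629, -0.3319, -0.1424, 0.6700, -0.0620]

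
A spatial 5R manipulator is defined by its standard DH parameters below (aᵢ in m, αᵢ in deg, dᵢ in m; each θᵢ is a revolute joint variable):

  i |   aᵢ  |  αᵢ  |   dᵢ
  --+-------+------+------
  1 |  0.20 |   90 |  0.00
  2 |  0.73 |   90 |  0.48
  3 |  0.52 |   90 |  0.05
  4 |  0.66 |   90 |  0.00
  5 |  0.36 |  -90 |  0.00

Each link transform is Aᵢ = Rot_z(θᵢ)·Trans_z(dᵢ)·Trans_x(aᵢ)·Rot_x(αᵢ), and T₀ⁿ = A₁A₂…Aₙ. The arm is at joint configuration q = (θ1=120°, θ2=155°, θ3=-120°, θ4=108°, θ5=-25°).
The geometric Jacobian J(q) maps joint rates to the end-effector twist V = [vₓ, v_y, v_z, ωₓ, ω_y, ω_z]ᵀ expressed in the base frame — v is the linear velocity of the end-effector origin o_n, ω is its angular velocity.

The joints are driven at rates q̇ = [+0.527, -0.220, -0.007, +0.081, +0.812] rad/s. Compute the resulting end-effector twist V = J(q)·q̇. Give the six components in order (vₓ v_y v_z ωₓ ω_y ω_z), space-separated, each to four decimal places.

o_n = [0.2214, 0.0517, 1.2141]
J₁: ẑ×o_n = [-0.0517, 0.2214, 0.0000], ω = ẑ
J2: z=[0.8660, 0.5000, 0.0000] o=[-0.1000, 0.1732, 0.0000] → [0.6071, -1.0515, -0.2659, 0.8660, 0.5000, 0.0000]
J3: z=[-0.2113, 0.3660, 0.9063] o=[0.6465, -0.1598, 0.3085] → [0.1398, -0.1939, 0.1109, -0.2113, 0.3660, 0.9063]
J4: z=[0.0406, 0.9297, -0.3660] o=[0.1281, -0.1626, 0.2439] → [0.9804, -0.0735, -0.0780, 0.0406, 0.9297, -0.3660]
J5: z=[-0.9941, 0.0745, 0.0791] o=[0.1946, 0.0755, 0.8559] → [0.0286, 0.3582, 0.0217, -0.9941, 0.0745, 0.0791]
V = J·q̇ = [-0.0591, 0.6343, 0.0690, -0.9930, 0.0233, 0.5552]

-0.0591 0.6343 0.0690 -0.9930 0.0233 0.5552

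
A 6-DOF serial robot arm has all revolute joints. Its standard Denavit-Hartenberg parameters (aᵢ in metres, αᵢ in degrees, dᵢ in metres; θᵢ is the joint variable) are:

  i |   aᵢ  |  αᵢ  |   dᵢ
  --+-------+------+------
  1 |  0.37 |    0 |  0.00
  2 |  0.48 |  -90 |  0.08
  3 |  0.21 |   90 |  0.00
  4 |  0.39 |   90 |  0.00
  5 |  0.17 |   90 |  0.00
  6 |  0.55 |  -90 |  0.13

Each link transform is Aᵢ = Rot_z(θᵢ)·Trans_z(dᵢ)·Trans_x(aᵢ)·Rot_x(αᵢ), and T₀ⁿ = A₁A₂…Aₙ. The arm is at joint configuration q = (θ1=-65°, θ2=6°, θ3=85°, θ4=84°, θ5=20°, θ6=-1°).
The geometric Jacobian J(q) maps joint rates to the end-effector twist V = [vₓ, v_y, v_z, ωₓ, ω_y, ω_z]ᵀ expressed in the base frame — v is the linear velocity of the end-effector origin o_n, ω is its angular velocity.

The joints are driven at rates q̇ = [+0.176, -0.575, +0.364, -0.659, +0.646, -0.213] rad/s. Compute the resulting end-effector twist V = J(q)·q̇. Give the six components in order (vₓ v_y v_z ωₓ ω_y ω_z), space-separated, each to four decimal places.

o_n = [1.4294, -0.3068, -0.2246]
J₁: ẑ×o_n = [0.3068, 1.4294, -0.0000], ω = ẑ
J2: z=[0.0000, 0.0000, 1.0000] o=[0.1564, -0.3353, 0.0000] → [-0.0285, 1.2730, 0.0000, 0.0000, 0.0000, 1.0000]
J3: z=[0.8572, 0.5150, 0.0000] o=[0.4036, -0.7468, 0.0800] → [-0.1569, 0.2611, -0.1512, 0.8572, 0.5150, 0.0000]
J4: z=[0.5131, -0.8539, 0.0872] o=[0.4130, -0.7625, -0.1292] → [0.0417, 0.1375, 1.1017, 0.5131, -0.8539, 0.0872]
J5: z=[-0.0450, -0.1281, -0.9907] o=[0.7473, -0.5657, -0.1698] → [0.2636, -0.6782, 0.0758, -0.0450, -0.1281, -0.9907]
J6: z=[-0.1890, 0.9749, -0.1175] o=[0.9141, -0.5348, -0.1814] → [-0.0153, -0.0687, -0.5455, -0.1890, 0.9749, -0.1175]
V = J·q̇ = [0.1593, -0.8995, -0.6159, -0.0149, 0.4598, -1.0714]

0.1593 -0.8995 -0.6159 -0.0149 0.4598 -1.0714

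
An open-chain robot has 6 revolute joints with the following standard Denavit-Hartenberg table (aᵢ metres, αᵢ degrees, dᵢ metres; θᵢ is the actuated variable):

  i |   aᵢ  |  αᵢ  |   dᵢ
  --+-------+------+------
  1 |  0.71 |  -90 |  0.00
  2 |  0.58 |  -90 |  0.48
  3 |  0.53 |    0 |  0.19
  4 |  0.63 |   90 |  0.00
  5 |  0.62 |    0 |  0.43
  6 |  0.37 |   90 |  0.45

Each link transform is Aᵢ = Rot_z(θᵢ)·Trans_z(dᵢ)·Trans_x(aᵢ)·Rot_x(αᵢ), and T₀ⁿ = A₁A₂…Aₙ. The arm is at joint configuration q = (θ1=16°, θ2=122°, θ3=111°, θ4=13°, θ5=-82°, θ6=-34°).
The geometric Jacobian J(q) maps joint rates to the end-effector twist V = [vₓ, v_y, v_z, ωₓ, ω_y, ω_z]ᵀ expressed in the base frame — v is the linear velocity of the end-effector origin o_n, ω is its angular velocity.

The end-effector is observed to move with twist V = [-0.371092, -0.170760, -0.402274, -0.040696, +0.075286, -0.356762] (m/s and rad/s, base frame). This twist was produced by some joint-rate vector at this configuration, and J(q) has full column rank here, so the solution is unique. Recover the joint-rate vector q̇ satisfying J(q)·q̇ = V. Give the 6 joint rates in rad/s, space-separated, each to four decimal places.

o_n = [1.1531, -0.6746, -1.0876]
J₁: ẑ×o_n = [0.6746, 1.1531, -0.0000], ω = ẑ
J2: z=[-0.2756, 0.9613, 0.0000] o=[0.6825, 0.1957, 0.0000] → [-1.0455, -0.2998, -0.2125, -0.2756, 0.9613, 0.0000]
J3: z=[-0.8152, -0.2338, 0.5299] o=[0.2547, 0.5724, -0.4919] → [0.8000, -0.0096, 1.2265, -0.8152, -0.2338, 0.5299]
J4: z=[-0.8152, -0.2338, 0.5299] o=[0.3330, 0.0801, -0.2301] → [0.6003, -0.2645, 0.8069, -0.8152, -0.2338, 0.5299]
J5: z=[-0.2682, -0.6586, -0.7031] o=[0.6564, -0.3705, 0.0687] → [0.5478, -0.6592, 0.4086, -0.2682, -0.6586, -0.7031]
J6: z=[-0.2682, -0.6586, -0.7031] o=[1.0859, -0.5719, -0.5181] → [0.3029, -0.1999, 0.0718, -0.2682, -0.6586, -0.7031]
q̇ = J⁺·V = [0.1010, 0.3520, -0.4710, 0.2440, 0.0560, 0.4240]

0.1010 0.3520 -0.4710 0.2440 0.0560 0.4240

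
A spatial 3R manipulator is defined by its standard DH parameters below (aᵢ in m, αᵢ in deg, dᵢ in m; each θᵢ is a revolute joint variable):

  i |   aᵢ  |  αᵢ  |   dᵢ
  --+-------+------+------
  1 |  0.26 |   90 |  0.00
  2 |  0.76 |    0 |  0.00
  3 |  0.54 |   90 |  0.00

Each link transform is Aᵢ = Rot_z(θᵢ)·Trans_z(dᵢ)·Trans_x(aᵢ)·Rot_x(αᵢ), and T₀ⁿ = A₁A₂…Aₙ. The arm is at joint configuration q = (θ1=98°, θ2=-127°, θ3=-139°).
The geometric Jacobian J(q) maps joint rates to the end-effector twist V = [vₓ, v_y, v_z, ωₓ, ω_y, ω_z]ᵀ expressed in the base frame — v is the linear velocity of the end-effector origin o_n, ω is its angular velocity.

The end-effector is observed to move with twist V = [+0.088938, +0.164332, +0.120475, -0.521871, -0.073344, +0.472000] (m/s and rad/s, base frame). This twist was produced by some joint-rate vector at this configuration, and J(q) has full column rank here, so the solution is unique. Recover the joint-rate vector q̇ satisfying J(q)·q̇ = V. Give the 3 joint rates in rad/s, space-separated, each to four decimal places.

o_n = [0.0327, -0.2328, -0.0683]
J₁: ẑ×o_n = [0.2328, 0.0327, -0.0000], ω = ẑ
J2: z=[0.9903, 0.1392, 0.0000] o=[-0.0362, 0.2575, 0.0000] → [-0.0095, 0.0676, -0.4950, 0.9903, 0.1392, 0.0000]
J3: z=[0.9903, 0.1392, 0.0000] o=[0.0275, -0.1955, -0.6070] → [0.0750, -0.5334, -0.0377, 0.9903, 0.1392, 0.0000]
q̇ = J⁺·V = [0.4720, -0.2200, -0.3070]

0.4720 -0.2200 -0.3070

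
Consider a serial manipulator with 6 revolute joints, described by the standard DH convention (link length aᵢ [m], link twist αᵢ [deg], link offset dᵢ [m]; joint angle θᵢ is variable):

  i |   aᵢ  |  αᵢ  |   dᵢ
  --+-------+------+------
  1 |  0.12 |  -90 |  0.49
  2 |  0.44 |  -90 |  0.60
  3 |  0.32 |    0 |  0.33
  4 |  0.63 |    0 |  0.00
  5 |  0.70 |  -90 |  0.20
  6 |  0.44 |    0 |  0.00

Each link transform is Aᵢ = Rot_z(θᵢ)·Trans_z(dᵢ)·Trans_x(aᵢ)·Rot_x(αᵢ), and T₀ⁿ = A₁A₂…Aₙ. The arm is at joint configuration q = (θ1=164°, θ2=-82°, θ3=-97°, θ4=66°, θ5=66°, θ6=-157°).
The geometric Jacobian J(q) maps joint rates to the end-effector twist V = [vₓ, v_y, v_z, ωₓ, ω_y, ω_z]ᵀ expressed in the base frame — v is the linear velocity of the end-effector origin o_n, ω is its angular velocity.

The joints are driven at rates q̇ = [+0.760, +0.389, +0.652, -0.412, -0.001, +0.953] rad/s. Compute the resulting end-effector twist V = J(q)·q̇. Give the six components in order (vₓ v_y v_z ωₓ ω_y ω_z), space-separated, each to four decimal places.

o_n = [-1.2375, -0.7613, 1.5635]
J₁: ẑ×o_n = [0.7613, -1.2375, 0.0000], ω = ẑ
J2: z=[-0.2756, -0.9613, 0.0000] o=[-0.1154, 0.0331, 0.4900] → [-1.0319, 0.2959, -0.8597, -0.2756, -0.9613, 0.0000]
J3: z=[-0.9519, 0.2730, -0.1392] o=[-0.3396, -0.5268, 0.9257] → [0.1414, 0.7320, 0.4683, -0.9519, 0.2730, -0.1392]
J4: z=[-0.9519, 0.2730, -0.1392] o=[-0.7361, -0.7435, 0.8412] → [0.1947, 0.7573, 0.1538, -0.9519, 0.2730, -0.1392]
J5: z=[-0.9519, 0.2730, -0.1392] o=[-0.8977, -1.0347, 1.3759] → [0.0892, 0.2258, -0.1675, -0.9519, 0.2730, -0.1392]
J6: z=[0.3025, 0.7654, -0.5680] o=[-1.0542, -0.5722, 1.9159] → [-0.3772, 0.2107, 0.0831, 0.3025, 0.7654, -0.5680]
V = J·q̇ = [-0.1704, -0.4595, -0.0131, -0.0464, 0.4207, 0.1854]

-0.1704 -0.4595 -0.0131 -0.0464 0.4207 0.1854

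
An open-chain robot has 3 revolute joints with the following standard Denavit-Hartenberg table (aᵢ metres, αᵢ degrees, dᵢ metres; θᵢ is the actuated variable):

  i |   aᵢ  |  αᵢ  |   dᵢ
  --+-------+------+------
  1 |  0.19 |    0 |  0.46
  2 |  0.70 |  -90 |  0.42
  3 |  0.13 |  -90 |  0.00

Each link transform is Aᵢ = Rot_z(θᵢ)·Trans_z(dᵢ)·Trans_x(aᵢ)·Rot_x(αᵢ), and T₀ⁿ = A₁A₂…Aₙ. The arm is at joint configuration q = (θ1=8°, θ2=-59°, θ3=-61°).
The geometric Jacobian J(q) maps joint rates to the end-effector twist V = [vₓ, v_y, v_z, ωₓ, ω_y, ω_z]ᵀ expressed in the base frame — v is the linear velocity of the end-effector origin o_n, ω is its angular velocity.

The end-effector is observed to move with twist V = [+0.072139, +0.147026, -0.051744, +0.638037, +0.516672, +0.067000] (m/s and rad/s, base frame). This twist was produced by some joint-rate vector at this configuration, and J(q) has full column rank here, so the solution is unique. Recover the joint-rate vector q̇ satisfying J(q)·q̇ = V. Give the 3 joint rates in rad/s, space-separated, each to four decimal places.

0.9960 -0.9290 0.8210

o_n = [0.6683, -0.5665, 0.9937]
J₁: ẑ×o_n = [0.5665, 0.6683, -0.0000], ω = ẑ
J2: z=[0.0000, 0.0000, 1.0000] o=[0.1882, 0.0264, 0.4600] → [0.5930, 0.4802, -0.0000, 0.0000, 0.0000, 1.0000]
J3: z=[0.7771, 0.6293, 0.0000] o=[0.6287, -0.5176, 0.8800] → [0.0716, -0.0884, -0.0630, 0.7771, 0.6293, 0.0000]
q̇ = J⁺·V = [0.9960, -0.9290, 0.8210]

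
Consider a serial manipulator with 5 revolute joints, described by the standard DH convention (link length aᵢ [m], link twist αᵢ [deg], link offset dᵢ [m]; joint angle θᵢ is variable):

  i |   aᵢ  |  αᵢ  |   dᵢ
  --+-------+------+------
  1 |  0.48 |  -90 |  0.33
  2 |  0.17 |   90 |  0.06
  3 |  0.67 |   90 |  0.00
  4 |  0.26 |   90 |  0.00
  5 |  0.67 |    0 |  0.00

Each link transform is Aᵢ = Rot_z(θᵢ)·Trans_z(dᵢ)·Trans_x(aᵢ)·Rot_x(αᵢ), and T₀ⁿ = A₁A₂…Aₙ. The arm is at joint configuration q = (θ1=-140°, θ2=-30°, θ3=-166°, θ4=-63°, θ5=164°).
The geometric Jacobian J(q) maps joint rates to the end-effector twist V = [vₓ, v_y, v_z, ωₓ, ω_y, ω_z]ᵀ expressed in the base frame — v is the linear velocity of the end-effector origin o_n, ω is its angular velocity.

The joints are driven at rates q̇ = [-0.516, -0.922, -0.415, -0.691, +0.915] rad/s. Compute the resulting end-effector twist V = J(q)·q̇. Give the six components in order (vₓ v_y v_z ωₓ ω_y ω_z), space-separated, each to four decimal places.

-0.1202 0.4119 -0.2009 -1.8506 0.2685 -0.7560

o_n = [0.0759, -0.0920, 0.4485]
J₁: ẑ×o_n = [0.0920, 0.0759, -0.0000], ω = ẑ
J2: z=[0.6428, -0.7660, 0.0000] o=[-0.3677, -0.3085, 0.3300] → [-0.0908, -0.0762, 0.4791, 0.6428, -0.7660, 0.0000]
J3: z=[0.3830, 0.3214, 0.8660] o=[-0.4419, -0.4491, 0.4150] → [-0.2985, 0.4356, -0.0296, 0.3830, 0.3214, 0.8660]
J4: z=[0.7842, -0.6086, -0.1210] o=[-0.1148, 0.0369, 0.0900] → [-0.2338, -0.3043, 0.0150, 0.7842, -0.6086, -0.1210]
J5: z=[-0.6089, -0.7923, 0.0391] o=[-0.1459, 0.0481, -0.1679] → [-0.4830, 0.3840, 0.2611, -0.6089, -0.7923, 0.0391]
V = J·q̇ = [-0.1202, 0.4119, -0.2009, -1.8506, 0.2685, -0.7560]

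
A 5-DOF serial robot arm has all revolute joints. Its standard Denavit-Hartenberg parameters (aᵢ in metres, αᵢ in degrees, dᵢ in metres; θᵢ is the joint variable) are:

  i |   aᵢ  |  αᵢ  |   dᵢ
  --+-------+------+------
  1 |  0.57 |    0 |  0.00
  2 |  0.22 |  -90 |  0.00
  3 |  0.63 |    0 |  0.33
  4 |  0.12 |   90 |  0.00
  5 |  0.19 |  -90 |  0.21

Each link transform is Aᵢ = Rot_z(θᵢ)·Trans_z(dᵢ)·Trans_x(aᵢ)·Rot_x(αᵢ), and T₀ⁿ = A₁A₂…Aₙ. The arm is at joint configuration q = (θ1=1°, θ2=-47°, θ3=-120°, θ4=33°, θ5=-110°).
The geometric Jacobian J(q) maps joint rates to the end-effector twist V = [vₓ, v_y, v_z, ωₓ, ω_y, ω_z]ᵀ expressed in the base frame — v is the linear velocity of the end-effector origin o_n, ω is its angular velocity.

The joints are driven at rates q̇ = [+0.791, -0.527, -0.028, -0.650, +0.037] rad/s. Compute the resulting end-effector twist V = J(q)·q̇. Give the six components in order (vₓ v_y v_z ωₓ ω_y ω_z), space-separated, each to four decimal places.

o_n = [0.4692, 0.3323, 0.6115]
J₁: ẑ×o_n = [-0.3323, 0.4692, 0.0000], ω = ẑ
J2: z=[0.0000, 0.0000, 1.0000] o=[0.5699, 0.0099, 0.0000] → [-0.3223, -0.1007, 0.0000, 0.0000, 0.0000, 1.0000]
J3: z=[0.7193, 0.6947, 0.0000] o=[0.7227, -0.1483, 0.0000] → [0.4248, -0.4399, 0.5218, 0.7193, 0.6947, 0.0000]
J4: z=[0.7193, 0.6947, 0.0000] o=[0.7413, 0.3075, 0.5456] → [0.0458, -0.0474, 0.2068, 0.7193, 0.6947, 0.0000]
J5: z=[-0.6937, 0.7184, 0.0523] o=[0.7457, 0.3030, 0.6654] → [-0.0403, -0.0519, 0.1783, -0.6937, 0.7184, 0.0523]
V = J·q̇ = [-0.1361, 0.4654, -0.1425, -0.5134, -0.4444, 0.2659]

-0.1361 0.4654 -0.1425 -0.5134 -0.4444 0.2659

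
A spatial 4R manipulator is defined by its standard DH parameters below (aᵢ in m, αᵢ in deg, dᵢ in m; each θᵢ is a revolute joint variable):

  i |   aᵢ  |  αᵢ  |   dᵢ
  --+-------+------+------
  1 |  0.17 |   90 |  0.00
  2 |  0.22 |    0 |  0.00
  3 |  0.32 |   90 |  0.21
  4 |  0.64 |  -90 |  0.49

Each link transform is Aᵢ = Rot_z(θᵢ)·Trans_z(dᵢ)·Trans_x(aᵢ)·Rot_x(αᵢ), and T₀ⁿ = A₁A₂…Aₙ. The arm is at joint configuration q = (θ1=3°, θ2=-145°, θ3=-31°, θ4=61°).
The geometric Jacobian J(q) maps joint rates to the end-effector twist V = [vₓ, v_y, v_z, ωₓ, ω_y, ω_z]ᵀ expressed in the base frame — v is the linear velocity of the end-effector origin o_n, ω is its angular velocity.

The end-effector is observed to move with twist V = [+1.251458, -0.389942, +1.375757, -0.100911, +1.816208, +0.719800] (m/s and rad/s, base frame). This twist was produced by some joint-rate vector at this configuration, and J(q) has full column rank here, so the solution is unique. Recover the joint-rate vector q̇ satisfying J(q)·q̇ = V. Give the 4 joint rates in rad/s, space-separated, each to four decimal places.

0.6380 -0.9250 -0.8940 0.0820

o_n = [-0.6319, -0.8039, 0.3187]
J₁: ẑ×o_n = [0.8039, -0.6319, 0.0000], ω = ẑ
J2: z=[0.0523, -0.9986, 0.0000] o=[0.1698, 0.0089, 0.0000] → [-0.3182, -0.0167, -0.8431, 0.0523, -0.9986, 0.0000]
J3: z=[0.0523, -0.9986, 0.0000] o=[-0.0102, -0.0005, -0.1262] → [-0.4442, -0.0233, -0.6629, 0.0523, -0.9986, 0.0000]
J4: z=[-0.0697, -0.0037, 0.9976] o=[-0.3180, -0.2270, -0.1485] → [0.5739, -0.2806, 0.0390, -0.0697, -0.0037, 0.9976]
q̇ = J⁺·V = [0.6380, -0.9250, -0.8940, 0.0820]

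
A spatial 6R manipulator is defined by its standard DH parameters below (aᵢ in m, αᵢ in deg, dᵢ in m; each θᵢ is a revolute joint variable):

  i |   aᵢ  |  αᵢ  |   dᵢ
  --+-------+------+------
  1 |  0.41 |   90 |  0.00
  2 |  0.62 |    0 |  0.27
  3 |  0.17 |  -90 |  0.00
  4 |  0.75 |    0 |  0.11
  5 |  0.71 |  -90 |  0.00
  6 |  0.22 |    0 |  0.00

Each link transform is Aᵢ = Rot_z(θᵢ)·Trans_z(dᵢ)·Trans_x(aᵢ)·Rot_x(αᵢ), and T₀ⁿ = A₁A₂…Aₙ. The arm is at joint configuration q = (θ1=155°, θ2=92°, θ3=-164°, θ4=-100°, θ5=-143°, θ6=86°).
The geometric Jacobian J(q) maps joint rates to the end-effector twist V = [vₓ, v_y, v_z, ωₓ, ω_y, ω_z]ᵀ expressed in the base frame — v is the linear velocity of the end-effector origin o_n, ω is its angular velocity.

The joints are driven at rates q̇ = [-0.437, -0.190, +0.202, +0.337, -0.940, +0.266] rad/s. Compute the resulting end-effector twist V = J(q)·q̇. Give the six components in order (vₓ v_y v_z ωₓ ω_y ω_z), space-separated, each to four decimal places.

o_n = [-0.0234, 0.4107, 0.8612]
J₁: ẑ×o_n = [-0.4107, -0.0234, 0.0000], ω = ẑ
J2: z=[0.4226, 0.9063, 0.0000] o=[-0.3716, 0.1733, 0.0000] → [0.7805, -0.3639, -0.2152, 0.4226, 0.9063, 0.0000]
J3: z=[0.4226, 0.9063, 0.0000] o=[-0.2379, 0.4088, 0.6196] → [0.2189, -0.1021, -0.1936, 0.4226, 0.9063, 0.0000]
J4: z=[-0.8619, 0.4019, 0.3090] o=[-0.2855, 0.4310, 0.4579] → [0.1684, 0.4285, -0.0878, -0.8619, 0.4019, 0.3090]
J5: z=[-0.8619, 0.4019, 0.3090] o=[-0.0317, 1.1276, 0.6158] → [0.3202, 0.2140, 0.6147, -0.8619, 0.4019, 0.3090]
J6: z=[0.4414, 0.2951, 0.8474] o=[-0.2088, 0.5122, 0.9224] → [0.0680, 0.1841, -0.0995, 0.4414, 0.2951, 0.8474]
V = J·q̇ = [-0.1507, 0.0509, -0.6320, 0.6422, -0.1530, -0.3979]

-0.1507 0.0509 -0.6320 0.6422 -0.1530 -0.3979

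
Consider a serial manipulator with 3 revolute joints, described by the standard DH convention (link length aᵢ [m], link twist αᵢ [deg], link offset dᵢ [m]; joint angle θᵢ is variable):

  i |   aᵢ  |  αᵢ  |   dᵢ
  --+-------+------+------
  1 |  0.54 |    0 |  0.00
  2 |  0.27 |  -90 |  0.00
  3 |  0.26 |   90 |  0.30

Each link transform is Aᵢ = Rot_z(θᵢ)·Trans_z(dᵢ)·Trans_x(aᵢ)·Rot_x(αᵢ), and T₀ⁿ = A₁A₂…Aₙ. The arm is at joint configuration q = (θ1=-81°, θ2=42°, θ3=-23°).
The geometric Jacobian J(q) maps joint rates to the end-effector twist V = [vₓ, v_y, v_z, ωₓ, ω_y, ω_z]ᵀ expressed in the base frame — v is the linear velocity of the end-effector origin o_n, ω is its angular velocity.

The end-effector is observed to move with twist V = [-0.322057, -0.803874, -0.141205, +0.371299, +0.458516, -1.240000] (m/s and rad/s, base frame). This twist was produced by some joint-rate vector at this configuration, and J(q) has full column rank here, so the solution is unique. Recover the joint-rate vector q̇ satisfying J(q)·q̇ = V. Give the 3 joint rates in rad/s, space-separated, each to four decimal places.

o_n = [0.6691, -0.6207, 0.1016]
J₁: ẑ×o_n = [0.6207, 0.6691, -0.0000], ω = ẑ
J2: z=[0.0000, 0.0000, 1.0000] o=[0.0845, -0.5334, 0.0000] → [0.0874, 0.5846, -0.0000, 0.0000, 0.0000, 1.0000]
J3: z=[0.6293, 0.7771, 0.0000] o=[0.2943, -0.7033, 0.0000] → [0.0790, -0.0639, -0.2393, 0.6293, 0.7771, 0.0000]
q̇ = J⁺·V = [-0.4880, -0.7520, 0.5900]

-0.4880 -0.7520 0.5900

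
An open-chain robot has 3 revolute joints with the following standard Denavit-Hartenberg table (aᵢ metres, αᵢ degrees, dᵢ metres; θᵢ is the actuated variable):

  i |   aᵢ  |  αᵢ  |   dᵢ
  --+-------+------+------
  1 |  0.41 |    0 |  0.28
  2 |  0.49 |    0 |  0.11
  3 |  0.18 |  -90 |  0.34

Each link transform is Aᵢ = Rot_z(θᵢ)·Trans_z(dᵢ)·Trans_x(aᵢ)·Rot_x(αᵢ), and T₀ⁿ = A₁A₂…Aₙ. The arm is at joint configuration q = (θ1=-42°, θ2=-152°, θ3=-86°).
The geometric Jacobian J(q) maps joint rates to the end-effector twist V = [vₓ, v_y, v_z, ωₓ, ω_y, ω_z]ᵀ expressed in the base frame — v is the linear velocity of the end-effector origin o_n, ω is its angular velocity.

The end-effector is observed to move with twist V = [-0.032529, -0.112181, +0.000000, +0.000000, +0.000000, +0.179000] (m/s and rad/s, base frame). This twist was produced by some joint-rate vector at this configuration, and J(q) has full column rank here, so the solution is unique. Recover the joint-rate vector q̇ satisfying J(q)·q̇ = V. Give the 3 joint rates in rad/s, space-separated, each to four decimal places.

o_n = [-0.1395, 0.0215, 0.7300]
J₁: ẑ×o_n = [-0.0215, -0.1395, 0.0000], ω = ẑ
J2: z=[0.0000, 0.0000, 1.0000] o=[0.3047, -0.2743, 0.2800] → [-0.2958, -0.4442, 0.0000, 0.0000, 0.0000, 1.0000]
J3: z=[0.0000, 0.0000, 1.0000] o=[-0.1708, -0.1558, 0.3900] → [-0.1773, 0.0313, 0.0000, 0.0000, 0.0000, 1.0000]
q̇ = J⁺·V = [0.1440, 0.1960, -0.1610]

0.1440 0.1960 -0.1610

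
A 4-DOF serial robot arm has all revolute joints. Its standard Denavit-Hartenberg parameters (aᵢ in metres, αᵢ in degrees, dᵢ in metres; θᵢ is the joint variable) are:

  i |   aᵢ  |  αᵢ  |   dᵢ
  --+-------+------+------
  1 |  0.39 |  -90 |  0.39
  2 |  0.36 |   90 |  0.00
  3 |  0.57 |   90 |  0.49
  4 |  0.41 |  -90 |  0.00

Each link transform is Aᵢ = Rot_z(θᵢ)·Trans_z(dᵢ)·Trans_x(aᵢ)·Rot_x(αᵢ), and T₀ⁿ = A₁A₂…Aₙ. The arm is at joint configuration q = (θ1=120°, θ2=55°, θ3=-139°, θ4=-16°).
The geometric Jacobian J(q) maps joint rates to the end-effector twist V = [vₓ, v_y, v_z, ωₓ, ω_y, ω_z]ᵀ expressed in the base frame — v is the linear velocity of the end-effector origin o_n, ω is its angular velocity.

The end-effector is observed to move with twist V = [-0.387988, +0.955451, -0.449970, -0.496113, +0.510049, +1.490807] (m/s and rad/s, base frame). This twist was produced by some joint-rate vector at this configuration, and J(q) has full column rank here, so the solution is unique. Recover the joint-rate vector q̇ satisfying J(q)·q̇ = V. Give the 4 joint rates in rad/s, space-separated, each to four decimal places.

o_n = [0.3038, 0.7388, 0.9074]
J₁: ẑ×o_n = [-0.7388, 0.3038, 0.0000], ω = ẑ
J2: z=[-0.8660, -0.5000, 0.0000] o=[-0.1950, 0.3377, 0.3900] → [-0.2587, 0.4481, -0.0979, -0.8660, -0.5000, 0.0000]
J3: z=[-0.4096, 0.7094, 0.5736] o=[-0.2982, 0.5166, 0.0951] → [0.4487, 0.6780, -0.5181, -0.4096, 0.7094, 0.5736]
J4: z=[-0.4654, -0.7032, 0.5374] o=[-0.0517, 0.8375, 0.7285] → [-0.0728, 0.2743, 0.2959, -0.4654, -0.7032, 0.5374]
q̇ = J⁺·V = [0.9870, 0.1550, 0.8540, 0.0260]

0.9870 0.1550 0.8540 0.0260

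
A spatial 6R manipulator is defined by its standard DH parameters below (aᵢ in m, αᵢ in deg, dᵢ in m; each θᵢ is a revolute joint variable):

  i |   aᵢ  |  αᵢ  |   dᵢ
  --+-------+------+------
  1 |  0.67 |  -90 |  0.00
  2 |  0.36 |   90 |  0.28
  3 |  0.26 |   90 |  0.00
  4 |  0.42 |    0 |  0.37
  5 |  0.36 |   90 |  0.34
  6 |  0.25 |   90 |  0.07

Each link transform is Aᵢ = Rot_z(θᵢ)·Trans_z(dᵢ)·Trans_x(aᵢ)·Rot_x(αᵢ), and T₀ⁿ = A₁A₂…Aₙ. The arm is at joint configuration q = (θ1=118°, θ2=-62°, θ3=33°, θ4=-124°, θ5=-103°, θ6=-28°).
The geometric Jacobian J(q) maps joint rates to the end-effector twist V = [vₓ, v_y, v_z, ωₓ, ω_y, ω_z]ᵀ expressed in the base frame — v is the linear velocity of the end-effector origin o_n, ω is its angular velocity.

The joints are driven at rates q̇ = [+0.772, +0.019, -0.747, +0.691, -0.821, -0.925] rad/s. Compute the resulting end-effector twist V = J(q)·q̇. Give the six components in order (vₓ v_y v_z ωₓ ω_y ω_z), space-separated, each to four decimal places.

-0.9723 -0.1270 -0.3564 -0.2182 0.9225 -0.4383

o_n = [-0.0090, 0.8502, 0.4244]
J₁: ẑ×o_n = [-0.8502, -0.0090, 0.0000], ω = ẑ
J2: z=[-0.8829, -0.4695, 0.0000] o=[-0.3145, 0.5916, 0.0000] → [-0.1993, 0.3748, -0.0849, -0.8829, -0.4695, 0.0000]
J3: z=[0.4145, -0.7796, 0.4695] o=[-0.6411, 0.6093, 0.3179] → [-0.1962, 0.2526, 0.5926, 0.4145, -0.7796, 0.4695]
J4: z=[0.6205, 0.6195, 0.4809] o=[-0.8142, 0.6333, 0.5104] → [-0.1576, 0.4405, -0.3642, 0.6205, 0.6195, 0.4809]
J5: z=[0.6205, 0.6195, 0.4809] o=[-0.5726, 1.1123, 0.3509] → [0.1716, 0.2254, -0.5118, 0.6205, 0.6195, 0.4809]
J6: z=[-0.2042, -0.4644, 0.8617] o=[-0.0891, 1.0951, 0.4562] → [0.2258, 0.0625, 0.0872, -0.2042, -0.4644, 0.8617]
V = J·q̇ = [-0.9723, -0.1270, -0.3564, -0.2182, 0.9225, -0.4383]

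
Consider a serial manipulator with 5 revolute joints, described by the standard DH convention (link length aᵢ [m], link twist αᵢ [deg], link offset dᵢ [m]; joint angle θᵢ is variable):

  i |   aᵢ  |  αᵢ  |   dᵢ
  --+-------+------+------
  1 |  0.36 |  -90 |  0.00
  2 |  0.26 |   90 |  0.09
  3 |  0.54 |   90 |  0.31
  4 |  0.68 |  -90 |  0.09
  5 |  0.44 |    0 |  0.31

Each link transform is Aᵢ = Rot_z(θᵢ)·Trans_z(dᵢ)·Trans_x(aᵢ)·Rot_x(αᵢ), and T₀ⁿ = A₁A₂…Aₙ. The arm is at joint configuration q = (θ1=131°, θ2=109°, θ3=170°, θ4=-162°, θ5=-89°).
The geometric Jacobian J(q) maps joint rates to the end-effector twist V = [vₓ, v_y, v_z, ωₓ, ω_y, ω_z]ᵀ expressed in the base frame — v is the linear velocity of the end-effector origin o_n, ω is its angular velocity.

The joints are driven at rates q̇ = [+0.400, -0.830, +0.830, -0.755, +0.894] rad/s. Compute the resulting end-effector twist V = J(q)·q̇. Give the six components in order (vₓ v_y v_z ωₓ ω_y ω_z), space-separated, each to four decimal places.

o_n = [-0.4942, -0.3594, -0.2856]
J₁: ẑ×o_n = [0.3594, -0.4942, 0.0000], ω = ẑ
J2: z=[-0.7547, -0.6561, 0.0000] o=[-0.2362, 0.2717, 0.0000] → [0.1874, -0.2155, 0.3070, -0.7547, -0.6561, 0.0000]
J3: z=[-0.6203, 0.7136, -0.3256] o=[-0.2486, 0.1488, -0.2458] → [-0.1938, 0.0553, 0.4905, -0.6203, 0.7136, -0.3256]
J4: z=[-0.7062, -0.6888, -0.1642] o=[-0.6252, 0.4391, 0.1561] → [0.1731, -0.3334, 0.6541, -0.7062, -0.6888, -0.1642]
J5: z=[0.4845, -0.6391, 0.5974] o=[-0.3376, 0.1444, -0.3925] → [0.2326, -0.1453, -0.3441, 0.4845, -0.6391, 0.5974]
V = J·q̇ = [-0.0953, 0.1489, -0.6492, 1.0778, 1.0855, 0.7878]

-0.0953 0.1489 -0.6492 1.0778 1.0855 0.7878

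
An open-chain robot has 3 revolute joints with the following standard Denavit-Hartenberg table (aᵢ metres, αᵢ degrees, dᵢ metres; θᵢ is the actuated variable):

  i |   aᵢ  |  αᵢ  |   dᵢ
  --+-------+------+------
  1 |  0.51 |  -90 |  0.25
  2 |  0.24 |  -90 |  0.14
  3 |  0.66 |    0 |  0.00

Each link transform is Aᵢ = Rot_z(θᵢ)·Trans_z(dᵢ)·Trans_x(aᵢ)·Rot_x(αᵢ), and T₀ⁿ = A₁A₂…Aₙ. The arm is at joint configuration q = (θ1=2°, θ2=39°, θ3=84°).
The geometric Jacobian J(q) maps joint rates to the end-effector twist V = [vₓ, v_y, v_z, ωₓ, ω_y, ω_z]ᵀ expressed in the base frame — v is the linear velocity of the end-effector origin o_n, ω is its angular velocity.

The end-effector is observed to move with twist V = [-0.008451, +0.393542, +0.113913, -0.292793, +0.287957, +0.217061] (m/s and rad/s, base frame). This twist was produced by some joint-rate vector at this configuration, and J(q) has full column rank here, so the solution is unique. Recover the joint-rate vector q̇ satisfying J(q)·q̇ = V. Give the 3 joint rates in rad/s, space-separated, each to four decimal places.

o_n = [0.7677, -0.4899, 0.0555]
J₁: ẑ×o_n = [0.4899, 0.7677, -0.0000], ω = ẑ
J2: z=[-0.0349, 0.9994, 0.0000] o=[0.5097, 0.0178, 0.2500] → [-0.1943, -0.0068, -0.2401, -0.0349, 0.9994, 0.0000]
J3: z=[-0.6289, -0.0220, -0.7771] o=[0.6912, 0.1642, 0.0990] → [-0.5074, -0.0867, 0.4131, -0.6289, -0.0220, -0.7771]
q̇ = J⁺·V = [0.5660, 0.2980, 0.4490]

0.5660 0.2980 0.4490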